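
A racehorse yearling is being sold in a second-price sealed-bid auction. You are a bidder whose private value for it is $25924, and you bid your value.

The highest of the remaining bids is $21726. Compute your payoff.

Your bid $25924 exceeds the highest competing bid $21726, so you win.
In a second-price auction the winner pays the second-highest bid, $21726.
Payoff = value − price = $25924 − $21726 = $4198.

$4198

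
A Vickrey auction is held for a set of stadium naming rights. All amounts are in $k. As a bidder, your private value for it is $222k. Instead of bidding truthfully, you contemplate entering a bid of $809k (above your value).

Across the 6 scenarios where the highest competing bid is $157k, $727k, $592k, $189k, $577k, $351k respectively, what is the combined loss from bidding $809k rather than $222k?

The deviation costs you only when the competing bid falls strictly between $222k and $809k; elsewhere both bids give the same outcome.
$157k: outcomes coincide → loss $0k.
$727k: truthful payoff $0k, deviation payoff −$505k → loss $505k.
$592k: truthful payoff $0k, deviation payoff −$370k → loss $370k.
$189k: outcomes coincide → loss $0k.
$577k: truthful payoff $0k, deviation payoff −$355k → loss $355k.
$351k: truthful payoff $0k, deviation payoff −$129k → loss $129k.
Total loss = $505k + $370k + $355k + $129k = $1359k.

$1359k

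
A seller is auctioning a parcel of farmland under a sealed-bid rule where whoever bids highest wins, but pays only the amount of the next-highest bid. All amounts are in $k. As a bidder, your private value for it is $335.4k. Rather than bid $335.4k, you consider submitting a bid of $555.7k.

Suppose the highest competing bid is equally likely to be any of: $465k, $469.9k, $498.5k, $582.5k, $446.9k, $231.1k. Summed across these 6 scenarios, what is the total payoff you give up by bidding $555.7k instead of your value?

The deviation costs you only when the competing bid falls strictly between $335.4k and $555.7k; elsewhere both bids give the same outcome.
$465k: truthful payoff $0k, deviation payoff −$129.6k → loss $129.6k.
$469.9k: truthful payoff $0k, deviation payoff −$134.5k → loss $134.5k.
$498.5k: truthful payoff $0k, deviation payoff −$163.1k → loss $163.1k.
$582.5k: outcomes coincide → loss $0k.
$446.9k: truthful payoff $0k, deviation payoff −$111.5k → loss $111.5k.
$231.1k: outcomes coincide → loss $0k.
Total loss = $129.6k + $134.5k + $163.1k + $111.5k = $538.7k.

$538.7k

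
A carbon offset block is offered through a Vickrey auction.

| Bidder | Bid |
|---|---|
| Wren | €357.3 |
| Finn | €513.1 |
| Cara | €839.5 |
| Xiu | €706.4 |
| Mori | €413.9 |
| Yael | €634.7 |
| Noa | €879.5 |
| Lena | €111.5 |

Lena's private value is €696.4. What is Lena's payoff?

€0

Highest bid: Noa at €879.5, so Noa wins.
Second-highest bid: Cara at €839.5 — that is the price the winner pays.
Lena did not win, so Lena pays nothing and receives nothing: payoff €0.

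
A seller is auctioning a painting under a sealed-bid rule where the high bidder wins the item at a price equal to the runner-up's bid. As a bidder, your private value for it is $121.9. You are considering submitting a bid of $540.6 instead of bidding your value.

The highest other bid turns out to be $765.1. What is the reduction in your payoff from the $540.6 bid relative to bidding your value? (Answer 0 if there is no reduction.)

$0

Bidding your value $121.9: you lose (since $121.9 < $765.1). Payoff $0.
Bidding $540.6: you lose. Payoff $0.
Difference = $0 − $0 = $0; both bids lead to the same outcome because the competing bid is above both your value and your alternative bid.
In a second-price auction your bid sets only whether you win, not what you pay, so bidding your true value is weakly dominant.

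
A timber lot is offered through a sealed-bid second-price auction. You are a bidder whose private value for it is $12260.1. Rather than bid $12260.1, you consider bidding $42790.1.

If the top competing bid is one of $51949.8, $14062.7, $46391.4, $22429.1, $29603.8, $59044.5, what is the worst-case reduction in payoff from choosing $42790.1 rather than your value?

$51949.8: same outcome either way → loss $0.
$14062.7: truthful gives $0, deviation gives −$1802.6 → loss $1802.6.
$46391.4: same outcome either way → loss $0.
$22429.1: truthful gives $0, deviation gives −$10169 → loss $10169.
$29603.8: truthful gives $0, deviation gives −$17343.7 → loss $17343.7.
$59044.5: same outcome either way → loss $0.
Maximum loss: $17343.7.

$17343.7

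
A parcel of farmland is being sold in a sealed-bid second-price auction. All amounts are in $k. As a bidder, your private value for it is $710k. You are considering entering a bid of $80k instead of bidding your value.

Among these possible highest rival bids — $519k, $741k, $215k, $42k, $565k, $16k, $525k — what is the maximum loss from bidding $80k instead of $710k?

$519k: truthful gives $191k, deviation gives $0k → loss $191k.
$741k: same outcome either way → loss $0k.
$215k: truthful gives $495k, deviation gives $0k → loss $495k.
$42k: same outcome either way → loss $0k.
$565k: truthful gives $145k, deviation gives $0k → loss $145k.
$16k: same outcome either way → loss $0k.
$525k: truthful gives $185k, deviation gives $0k → loss $185k.
Maximum loss: $495k.

$495k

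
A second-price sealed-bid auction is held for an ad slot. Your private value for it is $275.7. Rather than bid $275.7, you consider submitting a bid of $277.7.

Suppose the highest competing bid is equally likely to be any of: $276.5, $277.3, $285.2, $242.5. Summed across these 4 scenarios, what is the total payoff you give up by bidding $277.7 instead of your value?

$2.4

The deviation costs you only when the competing bid falls strictly between $275.7 and $277.7; elsewhere both bids give the same outcome.
$276.5: truthful payoff $0, deviation payoff −$0.8 → loss $0.8.
$277.3: truthful payoff $0, deviation payoff −$1.6 → loss $1.6.
$285.2: outcomes coincide → loss $0.
$242.5: outcomes coincide → loss $0.
Total loss = $0.8 + $1.6 = $2.4.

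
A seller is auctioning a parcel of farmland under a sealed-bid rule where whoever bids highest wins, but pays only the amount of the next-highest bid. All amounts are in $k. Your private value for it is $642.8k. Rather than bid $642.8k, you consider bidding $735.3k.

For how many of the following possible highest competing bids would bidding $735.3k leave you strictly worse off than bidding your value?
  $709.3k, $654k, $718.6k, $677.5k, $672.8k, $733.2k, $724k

The deviation hurts exactly when the highest competing bid lies strictly between $642.8k and $735.3k — overbidding then wins at a price above your value.
$709.3k: inside the interval → strictly worse (loss $66.5k).
$654k: inside the interval → strictly worse (loss $11.2k).
$718.6k: inside the interval → strictly worse (loss $75.8k).
$677.5k: inside the interval → strictly worse (loss $34.7k).
$672.8k: inside the interval → strictly worse (loss $30k).
$733.2k: inside the interval → strictly worse (loss $90.4k).
$724k: inside the interval → strictly worse (loss $81.2k).
Count: 7.

7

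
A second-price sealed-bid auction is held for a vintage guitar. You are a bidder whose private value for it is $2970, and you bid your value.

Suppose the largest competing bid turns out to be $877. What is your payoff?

$2093

Your bid $2970 exceeds the highest competing bid $877, so you win.
In a second-price auction the winner pays the second-highest bid, $877.
Payoff = value − price = $2970 − $877 = $2093.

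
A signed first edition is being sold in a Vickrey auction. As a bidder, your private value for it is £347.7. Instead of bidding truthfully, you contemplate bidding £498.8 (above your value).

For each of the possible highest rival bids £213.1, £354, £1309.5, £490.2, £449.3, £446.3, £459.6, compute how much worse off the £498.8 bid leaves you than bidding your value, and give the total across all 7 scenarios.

£460.9

The deviation costs you only when the competing bid falls strictly between £347.7 and £498.8; elsewhere both bids give the same outcome.
£213.1: outcomes coincide → loss £0.
£354: truthful payoff £0, deviation payoff −£6.3 → loss £6.3.
£1309.5: outcomes coincide → loss £0.
£490.2: truthful payoff £0, deviation payoff −£142.5 → loss £142.5.
£449.3: truthful payoff £0, deviation payoff −£101.6 → loss £101.6.
£446.3: truthful payoff £0, deviation payoff −£98.6 → loss £98.6.
£459.6: truthful payoff £0, deviation payoff −£111.9 → loss £111.9.
Total loss = £6.3 + £142.5 + £101.6 + £98.6 + £111.9 = £460.9.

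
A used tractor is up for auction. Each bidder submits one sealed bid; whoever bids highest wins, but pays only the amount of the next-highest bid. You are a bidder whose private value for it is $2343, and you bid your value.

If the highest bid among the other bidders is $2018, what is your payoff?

$325

Your bid $2343 exceeds the highest competing bid $2018, so you win.
In a second-price auction the winner pays the second-highest bid, $2018.
Payoff = value − price = $2343 − $2018 = $325.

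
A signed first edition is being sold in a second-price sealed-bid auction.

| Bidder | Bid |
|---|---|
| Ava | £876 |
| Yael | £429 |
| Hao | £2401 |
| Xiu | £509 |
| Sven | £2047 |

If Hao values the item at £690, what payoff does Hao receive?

Highest bid: Hao at £2401, so Hao wins.
Second-highest bid: Sven at £2047 — that is the price the winner pays.
Hao's payoff = value − price = £690 − £2047 = −£1357.

−£1357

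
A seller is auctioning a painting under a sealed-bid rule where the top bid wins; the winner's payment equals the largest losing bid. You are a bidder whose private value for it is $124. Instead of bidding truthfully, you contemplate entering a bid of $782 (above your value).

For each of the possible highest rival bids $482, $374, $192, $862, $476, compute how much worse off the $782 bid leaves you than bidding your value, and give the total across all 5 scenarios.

The deviation costs you only when the competing bid falls strictly between $124 and $782; elsewhere both bids give the same outcome.
$482: truthful payoff $0, deviation payoff −$358 → loss $358.
$374: truthful payoff $0, deviation payoff −$250 → loss $250.
$192: truthful payoff $0, deviation payoff −$68 → loss $68.
$862: outcomes coincide → loss $0.
$476: truthful payoff $0, deviation payoff −$352 → loss $352.
Total loss = $358 + $250 + $68 + $352 = $1028.

$1028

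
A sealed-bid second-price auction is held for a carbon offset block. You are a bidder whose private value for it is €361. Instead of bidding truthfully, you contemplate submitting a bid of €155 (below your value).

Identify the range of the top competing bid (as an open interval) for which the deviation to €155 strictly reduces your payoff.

If the competing bid is below €155, both bids win at the same price — no difference.
If it is above €361, both bids lose — no difference.
If it lies strictly between €155 and €361, bidding your value wins at a price below your value (positive payoff) while bidding €155 loses (payoff 0).
So the deviation strictly hurts on the open interval (€155, €361).

(€155, €361)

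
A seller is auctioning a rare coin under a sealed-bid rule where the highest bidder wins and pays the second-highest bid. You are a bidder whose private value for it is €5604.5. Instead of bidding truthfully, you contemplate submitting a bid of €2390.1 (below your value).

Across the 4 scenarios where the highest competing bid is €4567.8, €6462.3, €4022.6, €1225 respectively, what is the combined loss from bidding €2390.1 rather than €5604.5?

€2618.6

The deviation costs you only when the competing bid falls strictly between €2390.1 and €5604.5; elsewhere both bids give the same outcome.
€4567.8: truthful payoff €1036.7, deviation payoff €0 → loss €1036.7.
€6462.3: outcomes coincide → loss €0.
€4022.6: truthful payoff €1581.9, deviation payoff €0 → loss €1581.9.
€1225: outcomes coincide → loss €0.
Total loss = €1036.7 + €1581.9 = €2618.6.
In a second-price auction your bid sets only whether you win, not what you pay, so bidding your true value is weakly dominant.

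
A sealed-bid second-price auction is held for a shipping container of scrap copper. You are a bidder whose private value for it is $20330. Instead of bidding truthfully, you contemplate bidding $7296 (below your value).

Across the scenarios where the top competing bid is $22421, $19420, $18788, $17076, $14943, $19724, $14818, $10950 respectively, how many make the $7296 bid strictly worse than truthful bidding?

7

The deviation hurts exactly when the highest competing bid lies strictly between $7296 and $20330 — underbidding then forfeits a profitable win.
$22421: above both → same outcome either way.
$19420: inside the interval → strictly worse (loss $910).
$18788: inside the interval → strictly worse (loss $1542).
$17076: inside the interval → strictly worse (loss $3254).
$14943: inside the interval → strictly worse (loss $5387).
$19724: inside the interval → strictly worse (loss $606).
$14818: inside the interval → strictly worse (loss $5512).
$10950: inside the interval → strictly worse (loss $9380).
Count: 7.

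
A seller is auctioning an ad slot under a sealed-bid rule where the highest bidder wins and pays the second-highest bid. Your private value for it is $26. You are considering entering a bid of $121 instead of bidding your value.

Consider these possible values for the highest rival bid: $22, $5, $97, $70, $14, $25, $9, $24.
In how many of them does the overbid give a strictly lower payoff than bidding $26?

The deviation hurts exactly when the highest competing bid lies strictly between $26 and $121 — overbidding then wins at a price above your value.
$22: below both → same outcome either way.
$5: below both → same outcome either way.
$97: inside the interval → strictly worse (loss $71).
$70: inside the interval → strictly worse (loss $44).
$14: below both → same outcome either way.
$25: below both → same outcome either way.
$9: below both → same outcome either way.
$24: below both → same outcome either way.
Count: 2.

2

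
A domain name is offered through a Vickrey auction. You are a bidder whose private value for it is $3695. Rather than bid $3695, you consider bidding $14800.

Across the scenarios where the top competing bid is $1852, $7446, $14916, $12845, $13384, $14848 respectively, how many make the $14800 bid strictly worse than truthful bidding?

3

The deviation hurts exactly when the highest competing bid lies strictly between $3695 and $14800 — overbidding then wins at a price above your value.
$1852: below both → same outcome either way.
$7446: inside the interval → strictly worse (loss $3751).
$14916: above both → same outcome either way.
$12845: inside the interval → strictly worse (loss $9150).
$13384: inside the interval → strictly worse (loss $9689).
$14848: above both → same outcome either way.
Count: 3.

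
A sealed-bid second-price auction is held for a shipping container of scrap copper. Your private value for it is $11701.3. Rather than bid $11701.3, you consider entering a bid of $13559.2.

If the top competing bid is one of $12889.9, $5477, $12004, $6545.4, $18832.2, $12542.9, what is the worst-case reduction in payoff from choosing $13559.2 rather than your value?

$12889.9: truthful gives $0, deviation gives −$1188.6 → loss $1188.6.
$5477: same outcome either way → loss $0.
$12004: truthful gives $0, deviation gives −$302.7 → loss $302.7.
$6545.4: same outcome either way → loss $0.
$18832.2: same outcome either way → loss $0.
$12542.9: truthful gives $0, deviation gives −$841.6 → loss $841.6.
Maximum loss: $1188.6.

$1188.6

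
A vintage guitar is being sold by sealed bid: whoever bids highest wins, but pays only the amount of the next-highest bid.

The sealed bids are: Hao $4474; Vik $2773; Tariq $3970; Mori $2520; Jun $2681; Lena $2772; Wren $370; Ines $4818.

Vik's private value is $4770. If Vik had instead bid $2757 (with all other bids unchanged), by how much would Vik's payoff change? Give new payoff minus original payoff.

$0

The highest bid among the other bidders is $4818; Vik's bid doesn't change that.
Original bid $2773: Vik is not highest (top rival bid is $4818); payoff $0.
Alternative bid $2757: Vik is not highest (top rival bid is $4818); payoff $0.
Change in payoff = $0 − ($0) = $0.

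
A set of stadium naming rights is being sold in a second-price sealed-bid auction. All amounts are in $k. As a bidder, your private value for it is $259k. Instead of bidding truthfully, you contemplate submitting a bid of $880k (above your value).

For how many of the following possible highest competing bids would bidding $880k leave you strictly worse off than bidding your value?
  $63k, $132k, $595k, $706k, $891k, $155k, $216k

The deviation hurts exactly when the highest competing bid lies strictly between $259k and $880k — overbidding then wins at a price above your value.
$63k: below both → same outcome either way.
$132k: below both → same outcome either way.
$595k: inside the interval → strictly worse (loss $336k).
$706k: inside the interval → strictly worse (loss $447k).
$891k: above both → same outcome either way.
$155k: below both → same outcome either way.
$216k: below both → same outcome either way.
Count: 2.

2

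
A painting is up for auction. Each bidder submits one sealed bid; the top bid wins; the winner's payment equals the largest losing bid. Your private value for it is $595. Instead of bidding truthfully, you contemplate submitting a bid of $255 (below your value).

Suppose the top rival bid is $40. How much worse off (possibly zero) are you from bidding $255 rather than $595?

$0

Bidding your value $595: you win (since $595 > $40) and pay $40. Payoff $555.
Bidding $255: you win and pay $40. Payoff $595 − $40 = $555.
Difference = $555 − $555 = $0; both bids lead to the same outcome because the competing bid is below both your value and your alternative bid.
In a second-price auction your bid sets only whether you win, not what you pay, so bidding your true value is weakly dominant.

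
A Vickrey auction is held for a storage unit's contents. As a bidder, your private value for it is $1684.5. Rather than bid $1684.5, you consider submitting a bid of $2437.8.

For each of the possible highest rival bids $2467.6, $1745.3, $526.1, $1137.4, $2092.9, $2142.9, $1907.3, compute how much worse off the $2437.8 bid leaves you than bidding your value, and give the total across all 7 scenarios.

The deviation costs you only when the competing bid falls strictly between $1684.5 and $2437.8; elsewhere both bids give the same outcome.
$2467.6: outcomes coincide → loss $0.
$1745.3: truthful payoff $0, deviation payoff −$60.8 → loss $60.8.
$526.1: outcomes coincide → loss $0.
$1137.4: outcomes coincide → loss $0.
$2092.9: truthful payoff $0, deviation payoff −$408.4 → loss $408.4.
$2142.9: truthful payoff $0, deviation payoff −$458.4 → loss $458.4.
$1907.3: truthful payoff $0, deviation payoff −$222.8 → loss $222.8.
Total loss = $60.8 + $408.4 + $458.4 + $222.8 = $1150.4.

$1150.4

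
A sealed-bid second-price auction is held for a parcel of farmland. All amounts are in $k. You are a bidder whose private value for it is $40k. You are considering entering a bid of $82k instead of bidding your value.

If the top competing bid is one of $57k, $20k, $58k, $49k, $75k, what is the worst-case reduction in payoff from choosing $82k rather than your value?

$57k: truthful gives $0k, deviation gives −$17k → loss $17k.
$20k: same outcome either way → loss $0k.
$58k: truthful gives $0k, deviation gives −$18k → loss $18k.
$49k: truthful gives $0k, deviation gives −$9k → loss $9k.
$75k: truthful gives $0k, deviation gives −$35k → loss $35k.
Maximum loss: $35k.

$35k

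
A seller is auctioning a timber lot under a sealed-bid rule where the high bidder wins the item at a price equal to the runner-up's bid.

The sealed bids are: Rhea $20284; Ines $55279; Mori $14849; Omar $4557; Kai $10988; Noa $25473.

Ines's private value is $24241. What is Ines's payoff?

Highest bid: Ines at $55279, so Ines wins.
Second-highest bid: Noa at $25473 — that is the price the winner pays.
Ines's payoff = value − price = $24241 − $25473 = −$1232.

−$1232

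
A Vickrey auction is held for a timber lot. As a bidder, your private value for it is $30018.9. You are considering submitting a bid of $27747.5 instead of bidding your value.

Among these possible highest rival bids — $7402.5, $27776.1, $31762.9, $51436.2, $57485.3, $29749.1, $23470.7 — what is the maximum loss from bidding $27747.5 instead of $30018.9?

$7402.5: same outcome either way → loss $0.
$27776.1: truthful gives $2242.8, deviation gives $0 → loss $2242.8.
$31762.9: same outcome either way → loss $0.
$51436.2: same outcome either way → loss $0.
$57485.3: same outcome either way → loss $0.
$29749.1: truthful gives $269.8, deviation gives $0 → loss $269.8.
$23470.7: same outcome either way → loss $0.
Maximum loss: $2242.8.

$2242.8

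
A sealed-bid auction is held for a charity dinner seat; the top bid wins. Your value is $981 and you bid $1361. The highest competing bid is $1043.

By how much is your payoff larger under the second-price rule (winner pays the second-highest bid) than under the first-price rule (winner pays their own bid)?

You have the highest bid, so you win under either rule.
Second-price: pay $1043 → payoff −$62.
First-price: pay your own bid $1361 → payoff −$380.
Difference = −$62 − (−$380) = $318.

$318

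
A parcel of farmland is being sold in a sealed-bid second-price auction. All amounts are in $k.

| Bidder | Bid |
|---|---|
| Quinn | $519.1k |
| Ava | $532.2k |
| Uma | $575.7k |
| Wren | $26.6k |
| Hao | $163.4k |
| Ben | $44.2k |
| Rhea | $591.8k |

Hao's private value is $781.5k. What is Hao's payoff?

$0k

Highest bid: Rhea at $591.8k, so Rhea wins.
Second-highest bid: Uma at $575.7k — that is the price the winner pays.
Hao did not win, so Hao pays nothing and receives nothing: payoff $0k.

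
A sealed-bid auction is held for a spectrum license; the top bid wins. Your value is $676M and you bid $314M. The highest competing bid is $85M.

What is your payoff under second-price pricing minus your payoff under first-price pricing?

$229M

You have the highest bid, so you win under either rule.
Second-price: pay $85M → payoff $591M.
First-price: pay your own bid $314M → payoff $362M.
Difference = $591M − ($362M) = $229M.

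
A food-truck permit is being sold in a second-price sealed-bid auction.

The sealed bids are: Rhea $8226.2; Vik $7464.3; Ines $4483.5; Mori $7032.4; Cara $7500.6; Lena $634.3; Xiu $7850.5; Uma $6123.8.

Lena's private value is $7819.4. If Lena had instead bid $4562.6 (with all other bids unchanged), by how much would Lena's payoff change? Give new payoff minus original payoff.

$0

The highest bid among the other bidders is $8226.2; Lena's bid doesn't change that.
Original bid $634.3: Lena is not highest (top rival bid is $8226.2); payoff $0.
Alternative bid $4562.6: Lena is not highest (top rival bid is $8226.2); payoff $0.
Change in payoff = $0 − ($0) = $0.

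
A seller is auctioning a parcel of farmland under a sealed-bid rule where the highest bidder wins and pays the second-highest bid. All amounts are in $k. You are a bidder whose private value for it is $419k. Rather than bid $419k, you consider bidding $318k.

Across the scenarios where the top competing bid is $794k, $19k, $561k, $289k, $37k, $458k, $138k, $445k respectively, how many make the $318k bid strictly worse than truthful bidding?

0

The deviation hurts exactly when the highest competing bid lies strictly between $318k and $419k — underbidding then forfeits a profitable win.
$794k: above both → same outcome either way.
$19k: below both → same outcome either way.
$561k: above both → same outcome either way.
$289k: below both → same outcome either way.
$37k: below both → same outcome either way.
$458k: above both → same outcome either way.
$138k: below both → same outcome either way.
$445k: above both → same outcome either way.
Count: 0.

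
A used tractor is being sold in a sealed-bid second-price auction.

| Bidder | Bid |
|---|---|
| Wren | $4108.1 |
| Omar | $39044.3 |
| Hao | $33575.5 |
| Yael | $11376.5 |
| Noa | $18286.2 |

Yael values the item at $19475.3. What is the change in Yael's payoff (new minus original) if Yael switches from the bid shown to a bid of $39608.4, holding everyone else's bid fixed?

The highest bid among the other bidders is $39044.3; Yael's bid doesn't change that.
Original bid $11376.5: Yael is not highest (top rival bid is $39044.3); payoff $0.
Alternative bid $39608.4: Yael is highest, pays the top rival bid $39044.3; payoff $19475.3 − $39044.3 = −$19569.
Change in payoff = −$19569 − ($0) = −$19569.

−$19569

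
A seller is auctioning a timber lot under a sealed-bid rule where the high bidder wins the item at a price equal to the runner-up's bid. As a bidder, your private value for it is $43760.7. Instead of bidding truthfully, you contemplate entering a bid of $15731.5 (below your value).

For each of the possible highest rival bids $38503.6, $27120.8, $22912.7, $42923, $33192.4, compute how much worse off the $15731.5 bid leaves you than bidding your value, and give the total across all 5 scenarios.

The deviation costs you only when the competing bid falls strictly between $15731.5 and $43760.7; elsewhere both bids give the same outcome.
$38503.6: truthful payoff $5257.1, deviation payoff $0 → loss $5257.1.
$27120.8: truthful payoff $16639.9, deviation payoff $0 → loss $16639.9.
$22912.7: truthful payoff $20848, deviation payoff $0 → loss $20848.
$42923: truthful payoff $837.7, deviation payoff $0 → loss $837.7.
$33192.4: truthful payoff $10568.3, deviation payoff $0 → loss $10568.3.
Total loss = $5257.1 + $16639.9 + $20848 + $837.7 + $10568.3 = $54151.

$54151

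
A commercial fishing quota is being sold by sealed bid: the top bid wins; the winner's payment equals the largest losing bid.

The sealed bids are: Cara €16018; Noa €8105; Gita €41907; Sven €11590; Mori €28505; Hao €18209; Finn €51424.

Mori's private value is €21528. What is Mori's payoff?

Highest bid: Finn at €51424, so Finn wins.
Second-highest bid: Gita at €41907 — that is the price the winner pays.
Mori did not win, so Mori pays nothing and receives nothing: payoff €0.

€0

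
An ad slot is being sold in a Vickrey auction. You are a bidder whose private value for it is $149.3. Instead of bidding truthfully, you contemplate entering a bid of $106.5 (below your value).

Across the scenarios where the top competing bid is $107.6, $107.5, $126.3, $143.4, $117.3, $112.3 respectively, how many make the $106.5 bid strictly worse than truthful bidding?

6

The deviation hurts exactly when the highest competing bid lies strictly between $106.5 and $149.3 — underbidding then forfeits a profitable win.
$107.6: inside the interval → strictly worse (loss $41.7).
$107.5: inside the interval → strictly worse (loss $41.8).
$126.3: inside the interval → strictly worse (loss $23).
$143.4: inside the interval → strictly worse (loss $5.9).
$117.3: inside the interval → strictly worse (loss $32).
$112.3: inside the interval → strictly worse (loss $37).
Count: 6.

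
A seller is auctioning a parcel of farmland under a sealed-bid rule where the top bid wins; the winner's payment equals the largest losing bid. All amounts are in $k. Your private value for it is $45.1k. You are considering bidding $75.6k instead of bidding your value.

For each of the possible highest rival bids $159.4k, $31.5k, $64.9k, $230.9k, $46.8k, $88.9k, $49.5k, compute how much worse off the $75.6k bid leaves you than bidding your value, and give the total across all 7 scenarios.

$25.9k

The deviation costs you only when the competing bid falls strictly between $45.1k and $75.6k; elsewhere both bids give the same outcome.
$159.4k: outcomes coincide → loss $0k.
$31.5k: outcomes coincide → loss $0k.
$64.9k: truthful payoff $0k, deviation payoff −$19.8k → loss $19.8k.
$230.9k: outcomes coincide → loss $0k.
$46.8k: truthful payoff $0k, deviation payoff −$1.7k → loss $1.7k.
$88.9k: outcomes coincide → loss $0k.
$49.5k: truthful payoff $0k, deviation payoff −$4.4k → loss $4.4k.
Total loss = $19.8k + $1.7k + $4.4k = $25.9k.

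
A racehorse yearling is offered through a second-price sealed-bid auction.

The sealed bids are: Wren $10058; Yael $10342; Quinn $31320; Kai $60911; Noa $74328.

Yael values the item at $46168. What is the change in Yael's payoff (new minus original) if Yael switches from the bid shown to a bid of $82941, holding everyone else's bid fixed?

−$28160

The highest bid among the other bidders is $74328; Yael's bid doesn't change that.
Original bid $10342: Yael is not highest (top rival bid is $74328); payoff $0.
Alternative bid $82941: Yael is highest, pays the top rival bid $74328; payoff $46168 − $74328 = −$28160.
Change in payoff = −$28160 − ($0) = −$28160.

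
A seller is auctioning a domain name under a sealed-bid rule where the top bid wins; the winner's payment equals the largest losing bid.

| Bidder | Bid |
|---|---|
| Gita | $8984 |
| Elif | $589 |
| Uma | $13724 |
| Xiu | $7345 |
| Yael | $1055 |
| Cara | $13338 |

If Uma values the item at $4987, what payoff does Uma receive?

Highest bid: Uma at $13724, so Uma wins.
Second-highest bid: Cara at $13338 — that is the price the winner pays.
Uma's payoff = value − price = $4987 − $13338 = −$8351.

−$8351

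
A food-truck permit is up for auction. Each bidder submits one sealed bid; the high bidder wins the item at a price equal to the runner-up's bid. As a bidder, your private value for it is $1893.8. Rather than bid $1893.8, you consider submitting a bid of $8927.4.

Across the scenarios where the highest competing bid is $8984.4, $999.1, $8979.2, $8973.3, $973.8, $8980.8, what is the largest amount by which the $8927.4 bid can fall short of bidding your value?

$8984.4: same outcome either way → loss $0.
$999.1: same outcome either way → loss $0.
$8979.2: same outcome either way → loss $0.
$8973.3: same outcome either way → loss $0.
$973.8: same outcome either way → loss $0.
$8980.8: same outcome either way → loss $0.
Maximum loss: $0.

$0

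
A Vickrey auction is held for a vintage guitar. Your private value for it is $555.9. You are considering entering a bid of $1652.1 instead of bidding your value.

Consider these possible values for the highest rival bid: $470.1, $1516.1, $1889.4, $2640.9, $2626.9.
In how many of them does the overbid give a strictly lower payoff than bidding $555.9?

The deviation hurts exactly when the highest competing bid lies strictly between $555.9 and $1652.1 — overbidding then wins at a price above your value.
$470.1: below both → same outcome either way.
$1516.1: inside the interval → strictly worse (loss $960.2).
$1889.4: above both → same outcome either way.
$2640.9: above both → same outcome either way.
$2626.9: above both → same outcome either way.
Count: 1.

1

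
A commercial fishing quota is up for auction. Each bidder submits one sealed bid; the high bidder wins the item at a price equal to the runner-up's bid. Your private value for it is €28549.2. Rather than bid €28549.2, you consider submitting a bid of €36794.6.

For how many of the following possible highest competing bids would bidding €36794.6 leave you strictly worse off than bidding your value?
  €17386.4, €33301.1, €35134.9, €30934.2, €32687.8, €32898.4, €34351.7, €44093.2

6

The deviation hurts exactly when the highest competing bid lies strictly between €28549.2 and €36794.6 — overbidding then wins at a price above your value.
€17386.4: below both → same outcome either way.
€33301.1: inside the interval → strictly worse (loss €4751.9).
€35134.9: inside the interval → strictly worse (loss €6585.7).
€30934.2: inside the interval → strictly worse (loss €2385).
€32687.8: inside the interval → strictly worse (loss €4138.6).
€32898.4: inside the interval → strictly worse (loss €4349.2).
€34351.7: inside the interval → strictly worse (loss €5802.5).
€44093.2: above both → same outcome either way.
Count: 6.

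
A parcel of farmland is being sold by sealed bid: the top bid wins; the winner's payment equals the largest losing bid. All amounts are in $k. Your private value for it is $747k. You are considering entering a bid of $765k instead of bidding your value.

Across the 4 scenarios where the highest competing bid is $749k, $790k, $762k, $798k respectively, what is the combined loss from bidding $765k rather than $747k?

$17k

The deviation costs you only when the competing bid falls strictly between $747k and $765k; elsewhere both bids give the same outcome.
$749k: truthful payoff $0k, deviation payoff −$2k → loss $2k.
$790k: outcomes coincide → loss $0k.
$762k: truthful payoff $0k, deviation payoff −$15k → loss $15k.
$798k: outcomes coincide → loss $0k.
Total loss = $2k + $15k = $17k.
Truthful bidding weakly dominates here: raising your bid can only win items priced above your value, and lowering it can only forfeit items priced below.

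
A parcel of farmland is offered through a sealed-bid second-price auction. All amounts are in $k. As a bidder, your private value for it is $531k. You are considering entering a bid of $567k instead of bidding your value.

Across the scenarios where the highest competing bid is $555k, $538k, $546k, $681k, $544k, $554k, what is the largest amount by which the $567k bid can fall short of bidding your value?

$24k

$555k: truthful gives $0k, deviation gives −$24k → loss $24k.
$538k: truthful gives $0k, deviation gives −$7k → loss $7k.
$546k: truthful gives $0k, deviation gives −$15k → loss $15k.
$681k: same outcome either way → loss $0k.
$544k: truthful gives $0k, deviation gives −$13k → loss $13k.
$554k: truthful gives $0k, deviation gives −$23k → loss $23k.
Maximum loss: $24k.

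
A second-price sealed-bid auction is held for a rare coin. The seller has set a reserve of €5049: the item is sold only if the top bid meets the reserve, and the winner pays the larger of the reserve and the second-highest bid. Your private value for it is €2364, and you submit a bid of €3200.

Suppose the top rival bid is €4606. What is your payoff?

Your bid €3200 is below the highest competing bid €4606, so you lose. Payoff €0.

€0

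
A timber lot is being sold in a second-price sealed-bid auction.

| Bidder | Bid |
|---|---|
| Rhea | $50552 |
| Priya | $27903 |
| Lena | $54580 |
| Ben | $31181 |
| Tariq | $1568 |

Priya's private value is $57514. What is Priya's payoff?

$0

Highest bid: Lena at $54580, so Lena wins.
Second-highest bid: Rhea at $50552 — that is the price the winner pays.
Priya did not win, so Priya pays nothing and receives nothing: payoff $0.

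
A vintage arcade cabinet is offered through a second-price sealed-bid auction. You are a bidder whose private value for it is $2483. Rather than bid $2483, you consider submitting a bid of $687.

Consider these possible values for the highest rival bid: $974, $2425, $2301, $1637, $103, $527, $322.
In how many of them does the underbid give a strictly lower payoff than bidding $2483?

4

The deviation hurts exactly when the highest competing bid lies strictly between $687 and $2483 — underbidding then forfeits a profitable win.
$974: inside the interval → strictly worse (loss $1509).
$2425: inside the interval → strictly worse (loss $58).
$2301: inside the interval → strictly worse (loss $182).
$1637: inside the interval → strictly worse (loss $846).
$103: below both → same outcome either way.
$527: below both → same outcome either way.
$322: below both → same outcome either way.
Count: 4.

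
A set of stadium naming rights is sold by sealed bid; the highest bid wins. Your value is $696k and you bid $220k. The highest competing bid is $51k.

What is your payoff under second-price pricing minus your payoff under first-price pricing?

$169k

You have the highest bid, so you win under either rule.
Second-price: pay $51k → payoff $645k.
First-price: pay your own bid $220k → payoff $476k.
Difference = $645k − ($476k) = $169k.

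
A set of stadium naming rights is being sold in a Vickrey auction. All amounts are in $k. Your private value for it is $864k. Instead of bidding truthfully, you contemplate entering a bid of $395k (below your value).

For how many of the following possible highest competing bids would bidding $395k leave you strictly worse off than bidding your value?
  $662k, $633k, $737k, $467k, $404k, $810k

6

The deviation hurts exactly when the highest competing bid lies strictly between $395k and $864k — underbidding then forfeits a profitable win.
$662k: inside the interval → strictly worse (loss $202k).
$633k: inside the interval → strictly worse (loss $231k).
$737k: inside the interval → strictly worse (loss $127k).
$467k: inside the interval → strictly worse (loss $397k).
$404k: inside the interval → strictly worse (loss $460k).
$810k: inside the interval → strictly worse (loss $54k).
Count: 6.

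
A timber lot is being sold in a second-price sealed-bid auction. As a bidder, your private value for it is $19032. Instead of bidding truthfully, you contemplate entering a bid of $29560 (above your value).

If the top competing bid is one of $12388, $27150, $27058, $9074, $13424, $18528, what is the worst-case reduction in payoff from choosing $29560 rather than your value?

$12388: same outcome either way → loss $0.
$27150: truthful gives $0, deviation gives −$8118 → loss $8118.
$27058: truthful gives $0, deviation gives −$8026 → loss $8026.
$9074: same outcome either way → loss $0.
$13424: same outcome either way → loss $0.
$18528: same outcome either way → loss $0.
Maximum loss: $8118.

$8118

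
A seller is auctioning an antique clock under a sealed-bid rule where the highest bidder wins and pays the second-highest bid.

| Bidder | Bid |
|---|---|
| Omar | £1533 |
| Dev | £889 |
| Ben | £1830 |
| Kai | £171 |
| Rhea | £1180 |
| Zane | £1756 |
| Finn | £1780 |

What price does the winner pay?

Highest bid: Ben at £1830, so Ben wins.
Second-highest bid: Finn at £1780 — that is the price the winner pays.

£1780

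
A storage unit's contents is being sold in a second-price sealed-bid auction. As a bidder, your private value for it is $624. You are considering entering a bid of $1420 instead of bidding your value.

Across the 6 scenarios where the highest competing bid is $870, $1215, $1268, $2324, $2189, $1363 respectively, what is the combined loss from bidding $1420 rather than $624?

The deviation costs you only when the competing bid falls strictly between $624 and $1420; elsewhere both bids give the same outcome.
$870: truthful payoff $0, deviation payoff −$246 → loss $246.
$1215: truthful payoff $0, deviation payoff −$591 → loss $591.
$1268: truthful payoff $0, deviation payoff −$644 → loss $644.
$2324: outcomes coincide → loss $0.
$2189: outcomes coincide → loss $0.
$1363: truthful payoff $0, deviation payoff −$739 → loss $739.
Total loss = $246 + $591 + $644 + $739 = $2220.

$2220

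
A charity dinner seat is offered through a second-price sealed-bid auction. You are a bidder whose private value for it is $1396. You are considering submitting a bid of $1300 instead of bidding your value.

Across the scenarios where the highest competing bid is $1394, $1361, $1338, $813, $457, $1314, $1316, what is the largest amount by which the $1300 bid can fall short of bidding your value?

$1394: truthful gives $2, deviation gives $0 → loss $2.
$1361: truthful gives $35, deviation gives $0 → loss $35.
$1338: truthful gives $58, deviation gives $0 → loss $58.
$813: same outcome either way → loss $0.
$457: same outcome either way → loss $0.
$1314: truthful gives $82, deviation gives $0 → loss $82.
$1316: truthful gives $80, deviation gives $0 → loss $80.
Maximum loss: $82.

$82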